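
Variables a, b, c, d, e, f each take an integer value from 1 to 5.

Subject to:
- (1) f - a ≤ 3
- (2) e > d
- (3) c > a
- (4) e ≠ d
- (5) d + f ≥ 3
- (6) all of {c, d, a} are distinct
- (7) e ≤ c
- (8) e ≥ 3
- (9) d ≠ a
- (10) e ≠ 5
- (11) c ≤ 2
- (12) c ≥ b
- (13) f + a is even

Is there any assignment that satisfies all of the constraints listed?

Unsatisfiable

From constraints 7 and 8: c ≥ e and e ≥ 3, so c ≥ 3. From constraint 11: c ≤ 2. But 2 < 3, so no value of c works.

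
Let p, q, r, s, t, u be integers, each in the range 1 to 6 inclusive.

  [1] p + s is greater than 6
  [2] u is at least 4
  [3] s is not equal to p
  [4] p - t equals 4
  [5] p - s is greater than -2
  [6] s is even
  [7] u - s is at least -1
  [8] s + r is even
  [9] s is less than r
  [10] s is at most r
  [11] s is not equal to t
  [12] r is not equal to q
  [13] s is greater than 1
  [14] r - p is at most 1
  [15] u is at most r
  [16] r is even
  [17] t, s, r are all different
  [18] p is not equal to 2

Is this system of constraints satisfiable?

Satisfiable

Setting (p, q, r, s, t, u) = (5, 4, 6, 4, 1, 4) satisfies everything: constraint 1: p + s = 9; constraint 4: p - t = 4, and the others follow.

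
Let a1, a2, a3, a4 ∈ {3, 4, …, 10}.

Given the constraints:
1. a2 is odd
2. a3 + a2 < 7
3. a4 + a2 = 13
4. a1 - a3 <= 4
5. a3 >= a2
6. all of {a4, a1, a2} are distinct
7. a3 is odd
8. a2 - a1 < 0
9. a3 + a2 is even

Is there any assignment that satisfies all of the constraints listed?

Satisfiable

The assignment a1 = 6, a2 = 3, a3 = 3, a4 = 10 works:
  constraint 2 holds since a3 + a2 = 6.
  constraint 3 holds since a4 + a2 = 13.
The rest check out directly.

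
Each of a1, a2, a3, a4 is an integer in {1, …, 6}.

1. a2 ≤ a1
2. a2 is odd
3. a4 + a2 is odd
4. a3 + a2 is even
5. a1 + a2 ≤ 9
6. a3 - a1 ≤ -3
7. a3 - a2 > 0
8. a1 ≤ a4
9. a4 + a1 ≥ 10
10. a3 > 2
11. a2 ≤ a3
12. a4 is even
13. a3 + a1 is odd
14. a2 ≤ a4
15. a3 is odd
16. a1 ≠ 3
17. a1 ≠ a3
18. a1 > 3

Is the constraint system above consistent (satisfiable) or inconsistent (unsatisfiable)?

Satisfiable

One satisfying assignment is a1 = 6, a2 = 1, a3 = 3, a4 = 6.
For the less obvious constraints — constraint 5: a1 + a2 = 7; constraint 6: a3 - a1 = -3 — and the others hold by inspection.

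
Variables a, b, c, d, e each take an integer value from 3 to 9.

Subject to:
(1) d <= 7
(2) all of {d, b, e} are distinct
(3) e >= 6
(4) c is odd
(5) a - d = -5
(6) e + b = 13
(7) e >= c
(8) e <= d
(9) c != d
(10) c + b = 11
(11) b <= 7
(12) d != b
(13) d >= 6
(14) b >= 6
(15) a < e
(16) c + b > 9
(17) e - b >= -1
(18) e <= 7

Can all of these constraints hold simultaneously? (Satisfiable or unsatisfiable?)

Unsatisfiable

Constraints 1, 3, 11, 13, 14, and 18 confine each of d, b, e to the 2 values {6, 7}.
Constraint 2 requires all 3 of them to be distinct, but only 2 values are available — impossible by the pigeonhole principle.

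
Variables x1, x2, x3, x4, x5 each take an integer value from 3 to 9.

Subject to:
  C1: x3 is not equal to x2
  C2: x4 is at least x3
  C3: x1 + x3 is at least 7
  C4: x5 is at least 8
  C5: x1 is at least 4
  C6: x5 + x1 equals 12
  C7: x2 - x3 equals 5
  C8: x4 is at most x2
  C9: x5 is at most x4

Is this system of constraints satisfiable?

Satisfiable

Take x1 = 4, x2 = 9, x3 = 4, x4 = 9, x5 = 8. Then constraint 3: x1 + x3 = 8; constraint 6: x5 + x1 = 12, and every other listed constraint is also met.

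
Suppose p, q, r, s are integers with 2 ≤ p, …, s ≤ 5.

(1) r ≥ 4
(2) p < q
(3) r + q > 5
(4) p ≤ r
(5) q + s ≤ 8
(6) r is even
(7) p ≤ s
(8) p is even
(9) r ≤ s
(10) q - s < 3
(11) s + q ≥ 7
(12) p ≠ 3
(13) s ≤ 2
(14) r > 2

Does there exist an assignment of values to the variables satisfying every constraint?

From constraint 1: r ≥ 4. From constraints 9 and 13: r ≤ s and s ≤ 2, so r ≤ 2. But 2 < 4, so no value of r works.

Unsatisfiable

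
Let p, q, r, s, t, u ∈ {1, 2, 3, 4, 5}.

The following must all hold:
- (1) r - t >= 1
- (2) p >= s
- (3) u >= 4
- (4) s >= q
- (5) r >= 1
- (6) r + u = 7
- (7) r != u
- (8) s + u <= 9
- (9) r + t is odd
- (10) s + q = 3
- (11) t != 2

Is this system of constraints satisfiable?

One satisfying assignment is p = 5, q = 1, r = 2, s = 2, t = 1, u = 5.
For the less obvious constraints — constraint 1: r - t = 1; constraint 6: r + u = 7 — and the others hold by inspection.

Satisfiable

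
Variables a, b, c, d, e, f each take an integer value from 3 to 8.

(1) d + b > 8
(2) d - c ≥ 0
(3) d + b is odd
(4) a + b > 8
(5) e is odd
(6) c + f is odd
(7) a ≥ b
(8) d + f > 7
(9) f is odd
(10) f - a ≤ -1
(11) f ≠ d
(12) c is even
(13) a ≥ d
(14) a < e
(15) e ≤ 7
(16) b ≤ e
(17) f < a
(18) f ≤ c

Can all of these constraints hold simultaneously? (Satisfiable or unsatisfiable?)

Satisfiable

Take a = 5, b = 4, c = 4, d = 5, e = 7, f = 3. Then constraint 1: d + b = 9; constraint 2: d - c = 1, and every other listed constraint is also met.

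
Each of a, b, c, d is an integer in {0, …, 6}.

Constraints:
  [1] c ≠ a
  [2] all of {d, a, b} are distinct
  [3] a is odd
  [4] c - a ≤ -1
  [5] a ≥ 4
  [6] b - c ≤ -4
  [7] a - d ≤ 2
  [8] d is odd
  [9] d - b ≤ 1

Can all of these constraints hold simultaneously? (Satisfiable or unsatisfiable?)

Constraints 4, 6, 7, and 9 give d − a ≥ -2, a − c ≥ 1, c − b ≥ 4, b − d ≥ -1.
Adding all 4 inequalities: the left sides telescope to 0, and the right sides sum to (-2) + 1 + 4 + (-1) = 2. So 0 ≥ 2, which is false.

Unsatisfiable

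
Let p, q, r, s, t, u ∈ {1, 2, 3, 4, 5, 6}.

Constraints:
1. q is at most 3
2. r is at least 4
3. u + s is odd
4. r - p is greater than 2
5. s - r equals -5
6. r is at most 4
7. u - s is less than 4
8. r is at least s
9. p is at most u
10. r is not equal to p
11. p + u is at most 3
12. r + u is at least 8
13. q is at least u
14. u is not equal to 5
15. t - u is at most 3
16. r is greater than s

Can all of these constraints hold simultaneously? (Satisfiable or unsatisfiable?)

From constraint 6: r ≤ 4. From constraints 1 and 13: u ≤ q ≤ 3. Hence r + u ≤ 7. But constraint 12 requires r + u ≥ 8, and 8 > 7. Contradiction.

Unsatisfiable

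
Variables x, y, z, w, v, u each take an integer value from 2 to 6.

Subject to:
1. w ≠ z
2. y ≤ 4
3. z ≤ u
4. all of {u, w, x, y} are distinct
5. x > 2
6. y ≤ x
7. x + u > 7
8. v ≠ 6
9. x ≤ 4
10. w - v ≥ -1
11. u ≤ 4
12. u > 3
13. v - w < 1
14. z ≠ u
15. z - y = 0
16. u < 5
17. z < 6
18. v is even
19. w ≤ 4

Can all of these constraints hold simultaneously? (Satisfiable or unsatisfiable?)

Unsatisfiable

Constraints 2, 9, 11, and 19 confine each of u, w, x, y to the 3 values {2, …, 4} (the domain already gives each ≥ 2).
Constraint 4 requires all 4 of them to be distinct, but only 3 values are available — impossible by the pigeonhole principle.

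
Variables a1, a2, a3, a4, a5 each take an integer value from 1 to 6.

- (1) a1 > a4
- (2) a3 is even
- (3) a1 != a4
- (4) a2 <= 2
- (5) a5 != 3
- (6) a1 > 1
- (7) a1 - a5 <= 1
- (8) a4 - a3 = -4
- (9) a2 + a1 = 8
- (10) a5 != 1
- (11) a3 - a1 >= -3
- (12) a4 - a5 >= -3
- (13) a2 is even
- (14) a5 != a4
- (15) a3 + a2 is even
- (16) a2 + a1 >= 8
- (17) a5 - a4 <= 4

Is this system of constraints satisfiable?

The assignment a1 = 6, a2 = 2, a3 = 6, a4 = 2, a5 = 5 works:
  constraint 7 holds since a1 - a5 = 1.
  constraint 8 holds since a4 - a3 = -4.
  constraint 9 holds since a2 + a1 = 8.
The rest check out directly.

Satisfiable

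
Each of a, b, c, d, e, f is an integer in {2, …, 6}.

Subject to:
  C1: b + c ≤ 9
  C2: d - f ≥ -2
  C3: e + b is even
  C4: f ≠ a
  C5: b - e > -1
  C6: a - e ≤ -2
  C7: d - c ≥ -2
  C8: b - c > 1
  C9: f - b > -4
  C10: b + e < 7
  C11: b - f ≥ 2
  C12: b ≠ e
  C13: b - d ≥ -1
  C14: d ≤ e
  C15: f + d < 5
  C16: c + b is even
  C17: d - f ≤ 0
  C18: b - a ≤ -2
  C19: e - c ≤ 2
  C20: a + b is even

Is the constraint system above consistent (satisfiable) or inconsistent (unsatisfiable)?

Unsatisfiable

Constraints 6, 7, 11, 17, 18, and 19 give a − b ≥ 2, b − f ≥ 2, f − d ≥ 0, d − c ≥ -2, c − e ≥ -2, e − a ≥ 2.
Adding all 6 inequalities: the left sides telescope to 0, and the right sides sum to 2 + 2 + 0 + (-2) + (-2) + 2 = 2. So 0 ≥ 2, which is false.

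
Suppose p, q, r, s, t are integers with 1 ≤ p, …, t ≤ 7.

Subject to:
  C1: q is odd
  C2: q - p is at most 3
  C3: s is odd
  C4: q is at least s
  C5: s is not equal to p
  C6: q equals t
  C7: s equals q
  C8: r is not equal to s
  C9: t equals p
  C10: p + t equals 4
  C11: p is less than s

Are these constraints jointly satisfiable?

Unsatisfiable

From constraints 6, 7, and 9, s = q = t = p, so s = p. But constraint 5 says s ≠ p. Contradiction.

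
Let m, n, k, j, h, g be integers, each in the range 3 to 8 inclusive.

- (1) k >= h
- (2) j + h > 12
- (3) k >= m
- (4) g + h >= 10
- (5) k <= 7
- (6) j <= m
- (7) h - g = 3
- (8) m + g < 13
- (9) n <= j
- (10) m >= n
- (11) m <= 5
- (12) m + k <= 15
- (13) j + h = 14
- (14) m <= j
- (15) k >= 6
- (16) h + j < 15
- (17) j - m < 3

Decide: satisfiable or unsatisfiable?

From constraints 6 and 11: j ≤ m ≤ 5. From constraints 1 and 5: h ≤ k ≤ 7. Hence j + h ≤ 12. But constraint 13 requires j + h = 14, and 14 > 12. Contradiction.

Unsatisfiable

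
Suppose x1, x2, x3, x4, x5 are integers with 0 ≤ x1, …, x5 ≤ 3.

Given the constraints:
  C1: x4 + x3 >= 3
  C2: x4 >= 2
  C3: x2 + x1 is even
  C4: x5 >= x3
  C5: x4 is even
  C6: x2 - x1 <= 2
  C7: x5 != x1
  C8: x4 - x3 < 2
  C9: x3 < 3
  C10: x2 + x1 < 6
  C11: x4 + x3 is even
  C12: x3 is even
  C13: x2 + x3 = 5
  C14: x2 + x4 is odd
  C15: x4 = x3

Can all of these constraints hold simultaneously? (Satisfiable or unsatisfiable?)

Satisfiable

The assignment x1 = 1, x2 = 3, x3 = 2, x4 = 2, x5 = 3 works:
  constraint 1 holds since x4 + x3 = 4.
  constraint 6 holds since x2 - x1 = 2.
  constraint 8 holds since x4 - x3 = 0.
The rest check out directly.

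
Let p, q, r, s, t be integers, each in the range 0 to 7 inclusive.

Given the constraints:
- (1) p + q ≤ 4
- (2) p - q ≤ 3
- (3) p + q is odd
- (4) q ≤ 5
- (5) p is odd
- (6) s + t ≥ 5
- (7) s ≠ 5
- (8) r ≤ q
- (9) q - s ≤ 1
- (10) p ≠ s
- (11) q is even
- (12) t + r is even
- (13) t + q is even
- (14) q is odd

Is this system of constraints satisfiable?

Unsatisfiable

Constraint 5 makes p odd and constraint 14 makes q odd, so p + q must be even. Constraint 3 says p + q is odd — contradiction.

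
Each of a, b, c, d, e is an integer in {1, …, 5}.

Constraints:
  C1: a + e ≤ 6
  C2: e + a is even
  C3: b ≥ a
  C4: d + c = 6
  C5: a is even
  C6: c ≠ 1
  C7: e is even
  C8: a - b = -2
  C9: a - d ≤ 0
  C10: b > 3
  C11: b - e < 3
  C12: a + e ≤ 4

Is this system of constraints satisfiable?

Satisfiable

The assignment a = 2, b = 4, c = 3, d = 3, e = 2 works:
  constraint 1 holds since a + e = 4.
  constraint 4 holds since d + c = 6.
  constraint 8 holds since a - b = -2.
The rest check out directly.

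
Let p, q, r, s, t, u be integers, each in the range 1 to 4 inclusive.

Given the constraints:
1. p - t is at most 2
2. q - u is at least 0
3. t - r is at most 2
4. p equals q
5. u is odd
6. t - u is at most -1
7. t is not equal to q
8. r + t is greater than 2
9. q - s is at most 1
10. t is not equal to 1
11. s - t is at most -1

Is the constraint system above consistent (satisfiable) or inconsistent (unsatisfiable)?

Constraints 2, 6, 9, and 11 give q − u ≥ 0, u − t ≥ 1, t − s ≥ 1, s − q ≥ -1.
Adding all 4 inequalities: the left sides telescope to 0, and the right sides sum to 0 + 1 + 1 + (-1) = 1. So 0 ≥ 1, which is false.

Unsatisfiable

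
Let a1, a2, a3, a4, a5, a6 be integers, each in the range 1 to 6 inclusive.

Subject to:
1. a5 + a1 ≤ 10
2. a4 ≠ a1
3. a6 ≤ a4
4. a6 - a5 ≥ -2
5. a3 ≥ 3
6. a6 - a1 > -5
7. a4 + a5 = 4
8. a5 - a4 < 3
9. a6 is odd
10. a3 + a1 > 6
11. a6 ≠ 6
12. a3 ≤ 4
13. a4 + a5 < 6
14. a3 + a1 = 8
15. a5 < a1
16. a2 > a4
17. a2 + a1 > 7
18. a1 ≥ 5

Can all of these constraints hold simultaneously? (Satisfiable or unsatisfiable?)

One satisfying assignment is a1 = 5, a2 = 5, a3 = 3, a4 = 1, a5 = 3, a6 = 1.
For the less obvious constraints — constraint 1: a5 + a1 = 8; constraint 4: a6 - a5 = -2; constraint 6: a6 - a1 = -4 — and the others hold by inspection.

Satisfiable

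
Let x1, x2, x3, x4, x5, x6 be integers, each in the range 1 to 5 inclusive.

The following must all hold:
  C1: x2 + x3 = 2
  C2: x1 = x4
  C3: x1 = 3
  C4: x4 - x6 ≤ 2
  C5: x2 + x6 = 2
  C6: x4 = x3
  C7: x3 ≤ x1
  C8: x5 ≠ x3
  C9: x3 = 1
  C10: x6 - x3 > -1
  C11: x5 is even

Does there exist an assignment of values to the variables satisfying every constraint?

Constraint 3 fixes x1 = 3 and constraint 9 fixes x3 = 1. Constraints 2 and 6 give x1 = x4 = x3, so x1 = x3. But 3 ≠ 1 — contradiction.

Unsatisfiable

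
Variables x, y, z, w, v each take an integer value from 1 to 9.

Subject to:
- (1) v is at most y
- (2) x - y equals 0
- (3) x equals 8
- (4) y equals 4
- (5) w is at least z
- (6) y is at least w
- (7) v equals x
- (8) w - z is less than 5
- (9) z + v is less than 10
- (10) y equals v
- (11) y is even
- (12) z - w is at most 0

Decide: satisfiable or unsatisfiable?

Constraint 4 fixes y = 4 and constraint 3 fixes x = 8. Constraints 7 and 10 give y = v = x, so y = x. But 4 ≠ 8 — contradiction.

Unsatisfiable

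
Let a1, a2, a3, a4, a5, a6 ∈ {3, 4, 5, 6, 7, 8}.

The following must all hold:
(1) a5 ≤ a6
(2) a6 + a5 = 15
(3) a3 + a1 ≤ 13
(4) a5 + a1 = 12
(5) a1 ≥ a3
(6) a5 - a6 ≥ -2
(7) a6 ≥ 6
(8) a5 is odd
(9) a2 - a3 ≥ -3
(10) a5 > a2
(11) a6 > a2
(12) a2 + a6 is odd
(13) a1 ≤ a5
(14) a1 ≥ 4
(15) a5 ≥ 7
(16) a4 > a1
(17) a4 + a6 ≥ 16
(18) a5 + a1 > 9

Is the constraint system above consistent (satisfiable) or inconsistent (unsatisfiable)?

Satisfiable

Take a1 = 5, a2 = 5, a3 = 5, a4 = 8, a5 = 7, a6 = 8. Then constraint 2: a6 + a5 = 15; constraint 3: a3 + a1 = 10; constraint 4: a5 + a1 = 12, and every other listed constraint is also met.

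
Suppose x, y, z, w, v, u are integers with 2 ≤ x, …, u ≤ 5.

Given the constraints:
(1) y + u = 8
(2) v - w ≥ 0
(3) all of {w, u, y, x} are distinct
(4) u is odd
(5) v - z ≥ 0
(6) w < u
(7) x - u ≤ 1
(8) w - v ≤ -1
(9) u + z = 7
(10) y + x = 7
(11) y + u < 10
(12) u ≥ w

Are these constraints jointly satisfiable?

Setting (x, y, z, w, v, u) = (4, 3, 2, 2, 3, 5) satisfies everything: constraint 1: y + u = 8; constraint 2: v - w = 1; constraint 5: v - z = 1, and the others follow.

Satisfiable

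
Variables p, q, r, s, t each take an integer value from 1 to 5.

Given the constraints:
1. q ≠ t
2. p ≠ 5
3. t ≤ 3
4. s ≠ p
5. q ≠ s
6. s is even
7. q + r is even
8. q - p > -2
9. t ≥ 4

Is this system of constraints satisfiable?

Unsatisfiable

From constraint 9: t ≥ 4. From constraint 3: t ≤ 3. But 3 < 4, so no value of t works.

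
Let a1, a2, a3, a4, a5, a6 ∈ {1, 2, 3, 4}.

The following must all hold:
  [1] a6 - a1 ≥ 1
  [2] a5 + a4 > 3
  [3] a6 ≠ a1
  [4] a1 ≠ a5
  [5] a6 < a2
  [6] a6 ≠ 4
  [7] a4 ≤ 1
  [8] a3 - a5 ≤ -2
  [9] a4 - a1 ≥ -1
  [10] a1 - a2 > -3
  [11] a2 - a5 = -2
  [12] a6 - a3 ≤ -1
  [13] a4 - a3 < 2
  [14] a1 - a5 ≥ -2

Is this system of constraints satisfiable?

Unsatisfiable

Constraints 1, 8, 12, and 14 give a1 − a5 ≥ -2, a5 − a3 ≥ 2, a3 − a6 ≥ 1, a6 − a1 ≥ 1.
Adding all 4 inequalities: the left sides telescope to 0, and the right sides sum to (-2) + 2 + 1 + 1 = 2. So 0 ≥ 2, which is false.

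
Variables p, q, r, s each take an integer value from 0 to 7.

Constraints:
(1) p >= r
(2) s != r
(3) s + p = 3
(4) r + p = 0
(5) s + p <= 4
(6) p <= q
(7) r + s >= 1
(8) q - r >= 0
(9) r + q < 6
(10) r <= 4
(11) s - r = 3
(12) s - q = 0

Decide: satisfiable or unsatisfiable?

Satisfiable

Try p = 0, q = 3, r = 0, s = 3.
Check constraint 3: s + p = 3; constraint 4: r + p = 0; constraint 5: s + p = 3. The remaining constraints are straightforward to verify.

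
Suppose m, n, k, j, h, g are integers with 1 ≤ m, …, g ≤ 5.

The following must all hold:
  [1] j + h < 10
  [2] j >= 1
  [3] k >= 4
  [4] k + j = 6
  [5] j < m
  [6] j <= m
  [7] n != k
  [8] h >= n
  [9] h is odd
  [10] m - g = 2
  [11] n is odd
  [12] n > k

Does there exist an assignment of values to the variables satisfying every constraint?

The assignment m = 4, n = 5, k = 4, j = 2, h = 5, g = 2 works:
  constraint 1 holds since j + h = 7.
  constraint 4 holds since k + j = 6.
The rest check out directly.

Satisfiable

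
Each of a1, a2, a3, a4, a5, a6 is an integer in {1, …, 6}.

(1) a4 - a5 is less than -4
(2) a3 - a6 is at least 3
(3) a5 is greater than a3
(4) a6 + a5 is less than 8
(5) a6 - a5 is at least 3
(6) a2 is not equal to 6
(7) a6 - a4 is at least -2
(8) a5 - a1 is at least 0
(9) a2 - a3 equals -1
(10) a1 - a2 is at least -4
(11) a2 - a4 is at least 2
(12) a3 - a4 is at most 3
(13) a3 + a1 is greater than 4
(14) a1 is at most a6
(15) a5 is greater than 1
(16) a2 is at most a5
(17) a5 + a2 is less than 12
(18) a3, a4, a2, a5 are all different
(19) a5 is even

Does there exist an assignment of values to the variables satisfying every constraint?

Constraints 2, 5, 8, 10, 11, and 12 give a5 − a1 ≥ 0, a1 − a2 ≥ -4, a2 − a4 ≥ 2, a4 − a3 ≥ -3, a3 − a6 ≥ 3, a6 − a5 ≥ 3.
Adding all 6 inequalities: the left sides telescope to 0, and the right sides sum to 0 + (-4) + 2 + (-3) + 3 + 3 = 1. So 0 ≥ 1, which is false.

Unsatisfiable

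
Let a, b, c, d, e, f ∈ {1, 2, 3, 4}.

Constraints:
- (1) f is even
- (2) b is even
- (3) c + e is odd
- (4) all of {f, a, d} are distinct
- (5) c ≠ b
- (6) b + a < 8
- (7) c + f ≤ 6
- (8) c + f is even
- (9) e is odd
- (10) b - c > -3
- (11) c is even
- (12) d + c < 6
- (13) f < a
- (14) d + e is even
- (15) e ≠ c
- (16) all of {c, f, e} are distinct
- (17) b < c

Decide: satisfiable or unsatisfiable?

Satisfiable

The assignment a = 4, b = 2, c = 4, d = 1, e = 1, f = 2 works:
  constraint 6 holds since b + a = 6.
  constraint 7 holds since c + f = 6.
  constraint 10 holds since b - c = -2.
The rest check out directly.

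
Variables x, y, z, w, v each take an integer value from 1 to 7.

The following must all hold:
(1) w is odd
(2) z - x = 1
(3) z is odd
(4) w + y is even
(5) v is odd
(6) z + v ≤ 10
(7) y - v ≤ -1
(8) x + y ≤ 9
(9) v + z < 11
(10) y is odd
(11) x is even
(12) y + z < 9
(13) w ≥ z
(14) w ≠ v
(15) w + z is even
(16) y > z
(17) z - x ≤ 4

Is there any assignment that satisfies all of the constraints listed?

Take x = 2, y = 5, z = 3, w = 5, v = 7. Then constraint 2: z - x = 1; constraint 6: z + v = 10, and every other listed constraint is also met.

Satisfiable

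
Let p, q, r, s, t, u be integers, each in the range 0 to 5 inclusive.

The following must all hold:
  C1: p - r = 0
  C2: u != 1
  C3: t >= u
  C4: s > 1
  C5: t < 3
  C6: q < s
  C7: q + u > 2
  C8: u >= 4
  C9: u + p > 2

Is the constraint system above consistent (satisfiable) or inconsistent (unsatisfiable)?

Unsatisfiable

From constraints 3 and 8: t ≥ u and u ≥ 4, so t ≥ 4. From constraint 5: t ≤ 2. But 2 < 4, so no value of t works.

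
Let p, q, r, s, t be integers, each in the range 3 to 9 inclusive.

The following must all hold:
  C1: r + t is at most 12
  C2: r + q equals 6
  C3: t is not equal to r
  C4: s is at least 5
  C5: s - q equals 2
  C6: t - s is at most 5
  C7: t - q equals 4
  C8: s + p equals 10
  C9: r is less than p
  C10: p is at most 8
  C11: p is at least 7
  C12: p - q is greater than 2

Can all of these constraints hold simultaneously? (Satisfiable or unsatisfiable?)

From constraint 4: s ≥ 5. From constraint 11: p ≥ 7. Hence s + p ≥ 12. But constraint 8 requires s + p = 10, and 10 < 12. Contradiction.

Unsatisfiable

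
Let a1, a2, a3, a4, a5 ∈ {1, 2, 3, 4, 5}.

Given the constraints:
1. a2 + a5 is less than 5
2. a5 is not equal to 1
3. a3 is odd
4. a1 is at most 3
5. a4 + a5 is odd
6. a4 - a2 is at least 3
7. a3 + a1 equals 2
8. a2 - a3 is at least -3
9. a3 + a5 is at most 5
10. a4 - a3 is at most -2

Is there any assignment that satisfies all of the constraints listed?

Unsatisfiable

Constraints 6, 8, and 10 give a2 − a3 ≥ -3, a3 − a4 ≥ 2, a4 − a2 ≥ 3.
Adding all 3 inequalities: the left sides telescope to 0, and the right sides sum to (-3) + 2 + 3 = 2. So 0 ≥ 2, which is false.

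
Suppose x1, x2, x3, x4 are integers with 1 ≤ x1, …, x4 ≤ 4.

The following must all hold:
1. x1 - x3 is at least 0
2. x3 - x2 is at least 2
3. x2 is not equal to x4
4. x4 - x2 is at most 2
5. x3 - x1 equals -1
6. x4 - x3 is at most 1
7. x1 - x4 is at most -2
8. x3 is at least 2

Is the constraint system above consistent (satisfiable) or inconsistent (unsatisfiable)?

Unsatisfiable

Constraints 1, 2, 4, and 7 give x2 − x4 ≥ -2, x4 − x1 ≥ 2, x1 − x3 ≥ 0, x3 − x2 ≥ 2.
Adding all 4 inequalities: the left sides telescope to 0, and the right sides sum to (-2) + 2 + 0 + 2 = 2. So 0 ≥ 2, which is false.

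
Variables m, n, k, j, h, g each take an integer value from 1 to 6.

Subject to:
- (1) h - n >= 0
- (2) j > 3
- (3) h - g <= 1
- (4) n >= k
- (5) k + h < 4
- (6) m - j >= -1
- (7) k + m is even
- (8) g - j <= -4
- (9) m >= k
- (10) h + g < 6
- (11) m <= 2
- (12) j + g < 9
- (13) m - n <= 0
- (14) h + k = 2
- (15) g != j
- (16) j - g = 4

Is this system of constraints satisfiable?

Unsatisfiable

Constraints 1, 3, 6, 8, and 13 give j − g ≥ 4, g − h ≥ -1, h − n ≥ 0, n − m ≥ 0, m − j ≥ -1.
Adding all 5 inequalities: the left sides telescope to 0, and the right sides sum to 4 + (-1) + 0 + 0 + (-1) = 2. So 0 ≥ 2, which is false.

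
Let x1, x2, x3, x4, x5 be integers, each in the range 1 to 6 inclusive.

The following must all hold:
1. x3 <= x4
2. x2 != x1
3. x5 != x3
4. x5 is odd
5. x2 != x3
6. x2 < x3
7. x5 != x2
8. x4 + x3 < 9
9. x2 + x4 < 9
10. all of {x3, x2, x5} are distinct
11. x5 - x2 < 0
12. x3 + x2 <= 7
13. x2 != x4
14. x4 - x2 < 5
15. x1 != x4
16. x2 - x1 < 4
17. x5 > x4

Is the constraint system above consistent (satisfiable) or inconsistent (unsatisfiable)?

Unsatisfiable

Constraints 1, 6, 11, and 17 give x4 < x5, x5 < x2, x2 < x3, x3 ≤ x4. Chaining: x4 < x5 < x2 < x3 ≤ x4, which forces x4 < x4 — impossible.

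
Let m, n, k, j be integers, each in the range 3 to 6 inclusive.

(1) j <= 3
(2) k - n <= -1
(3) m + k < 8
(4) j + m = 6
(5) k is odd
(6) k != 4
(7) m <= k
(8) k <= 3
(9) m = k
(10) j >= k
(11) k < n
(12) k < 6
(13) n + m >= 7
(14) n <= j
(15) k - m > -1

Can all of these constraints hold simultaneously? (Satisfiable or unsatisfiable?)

Unsatisfiable

From constraints 1 and 14: n ≤ j ≤ 3. From constraints 7 and 8: m ≤ k ≤ 3. Hence n + m ≤ 6. But constraint 13 requires n + m ≥ 7, and 7 > 6. Contradiction.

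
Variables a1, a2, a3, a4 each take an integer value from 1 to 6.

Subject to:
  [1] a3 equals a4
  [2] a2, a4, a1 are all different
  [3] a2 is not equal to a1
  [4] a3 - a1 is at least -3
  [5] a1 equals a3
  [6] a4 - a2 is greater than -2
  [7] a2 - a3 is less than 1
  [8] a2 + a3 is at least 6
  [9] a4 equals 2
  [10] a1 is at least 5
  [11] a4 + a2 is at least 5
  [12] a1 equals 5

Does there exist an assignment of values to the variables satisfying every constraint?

Constraint 12 fixes a1 = 5 and constraint 9 fixes a4 = 2. Constraints 1 and 5 give a1 = a3 = a4, so a1 = a4. But 5 ≠ 2 — contradiction.

Unsatisfiable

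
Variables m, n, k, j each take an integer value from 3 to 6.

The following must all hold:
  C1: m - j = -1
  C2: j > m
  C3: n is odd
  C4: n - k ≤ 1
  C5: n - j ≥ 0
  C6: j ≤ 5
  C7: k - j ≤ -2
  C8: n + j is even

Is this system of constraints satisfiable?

Unsatisfiable

Constraints 4, 5, and 7 give j − k ≥ 2, k − n ≥ -1, n − j ≥ 0.
Adding all 3 inequalities: the left sides telescope to 0, and the right sides sum to 2 + (-1) + 0 = 1. So 0 ≥ 1, which is false.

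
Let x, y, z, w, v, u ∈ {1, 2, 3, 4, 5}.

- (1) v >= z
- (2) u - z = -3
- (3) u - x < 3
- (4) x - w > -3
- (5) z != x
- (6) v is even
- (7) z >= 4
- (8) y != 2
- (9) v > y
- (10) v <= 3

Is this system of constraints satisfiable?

From constraint 7: z ≥ 4. From constraints 1 and 10: z ≤ v and v ≤ 3, so z ≤ 3. But 3 < 4, so no value of z works.

Unsatisfiable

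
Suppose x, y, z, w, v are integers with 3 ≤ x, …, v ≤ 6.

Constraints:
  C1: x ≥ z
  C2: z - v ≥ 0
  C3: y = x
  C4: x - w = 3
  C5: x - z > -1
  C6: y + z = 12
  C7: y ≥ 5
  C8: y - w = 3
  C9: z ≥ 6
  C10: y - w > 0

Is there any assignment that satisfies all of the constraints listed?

The assignment x = 6, y = 6, z = 6, w = 3, v = 4 works:
  constraint 2 holds since z - v = 2.
  constraint 4 holds since x - w = 3.
  constraint 5 holds since x - z = 0.
The rest check out directly.

Satisfiable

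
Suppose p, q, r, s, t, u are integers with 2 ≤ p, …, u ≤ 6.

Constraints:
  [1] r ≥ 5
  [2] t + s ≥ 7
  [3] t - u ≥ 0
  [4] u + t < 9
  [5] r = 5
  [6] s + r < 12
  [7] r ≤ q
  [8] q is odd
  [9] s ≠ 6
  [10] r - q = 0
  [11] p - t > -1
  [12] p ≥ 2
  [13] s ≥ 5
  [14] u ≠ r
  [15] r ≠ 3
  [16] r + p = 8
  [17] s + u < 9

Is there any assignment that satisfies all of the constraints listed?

Satisfiable

Setting (p, q, r, s, t, u) = (3, 5, 5, 5, 3, 3) satisfies everything: constraint 2: t + s = 8; constraint 3: t - u = 0, and the others follow.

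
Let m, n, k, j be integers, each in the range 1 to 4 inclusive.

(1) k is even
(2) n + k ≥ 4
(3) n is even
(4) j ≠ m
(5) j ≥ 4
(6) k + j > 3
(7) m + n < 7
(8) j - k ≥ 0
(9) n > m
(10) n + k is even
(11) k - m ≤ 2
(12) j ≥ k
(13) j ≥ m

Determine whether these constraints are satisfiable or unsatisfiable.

The assignment m = 2, n = 4, k = 2, j = 4 works:
  constraint 2 holds since n + k = 6.
  constraint 6 holds since k + j = 6.
  constraint 7 holds since m + n = 6.
The rest check out directly.

Satisfiable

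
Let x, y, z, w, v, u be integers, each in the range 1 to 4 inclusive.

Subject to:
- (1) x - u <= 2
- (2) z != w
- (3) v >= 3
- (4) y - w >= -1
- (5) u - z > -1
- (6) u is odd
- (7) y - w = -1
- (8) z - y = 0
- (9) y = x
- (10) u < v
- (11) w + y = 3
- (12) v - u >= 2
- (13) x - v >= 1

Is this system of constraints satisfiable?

Unsatisfiable

Constraints 1, 12, and 13 give u − x ≥ -2, x − v ≥ 1, v − u ≥ 2.
Adding all 3 inequalities: the left sides telescope to 0, and the right sides sum to (-2) + 1 + 2 = 1. So 0 ≥ 1, which is false.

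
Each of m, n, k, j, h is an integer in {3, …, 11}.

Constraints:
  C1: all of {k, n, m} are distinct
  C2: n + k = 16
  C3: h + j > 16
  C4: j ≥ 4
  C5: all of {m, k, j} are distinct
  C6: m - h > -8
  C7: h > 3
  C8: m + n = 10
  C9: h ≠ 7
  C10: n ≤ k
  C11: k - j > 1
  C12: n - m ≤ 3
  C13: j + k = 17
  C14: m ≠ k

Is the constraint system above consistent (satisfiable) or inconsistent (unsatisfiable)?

The assignment m = 4, n = 6, k = 10, j = 7, h = 10 works:
  constraint 2 holds since n + k = 16.
  constraint 3 holds since h + j = 17.
  constraint 6 holds since m - h = -6.
The rest check out directly.

Satisfiable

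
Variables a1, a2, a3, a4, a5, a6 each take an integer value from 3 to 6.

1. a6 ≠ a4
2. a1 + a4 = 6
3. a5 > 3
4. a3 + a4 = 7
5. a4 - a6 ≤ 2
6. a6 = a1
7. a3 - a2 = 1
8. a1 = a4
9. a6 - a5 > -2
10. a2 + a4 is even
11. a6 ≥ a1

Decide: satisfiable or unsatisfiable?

Unsatisfiable

From constraints 6 and 8, a6 = a1 = a4, so a6 = a4. But constraint 1 says a6 ≠ a4. Contradiction.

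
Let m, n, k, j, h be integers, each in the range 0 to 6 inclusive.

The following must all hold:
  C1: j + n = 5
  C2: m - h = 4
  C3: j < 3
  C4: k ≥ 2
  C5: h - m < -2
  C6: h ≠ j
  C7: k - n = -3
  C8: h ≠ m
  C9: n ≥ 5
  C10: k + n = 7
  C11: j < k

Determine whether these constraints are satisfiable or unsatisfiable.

Satisfiable

Try m = 6, n = 5, k = 2, j = 0, h = 2.
Check constraint 1: j + n = 5; constraint 2: m - h = 4. The remaining constraints are straightforward to verify.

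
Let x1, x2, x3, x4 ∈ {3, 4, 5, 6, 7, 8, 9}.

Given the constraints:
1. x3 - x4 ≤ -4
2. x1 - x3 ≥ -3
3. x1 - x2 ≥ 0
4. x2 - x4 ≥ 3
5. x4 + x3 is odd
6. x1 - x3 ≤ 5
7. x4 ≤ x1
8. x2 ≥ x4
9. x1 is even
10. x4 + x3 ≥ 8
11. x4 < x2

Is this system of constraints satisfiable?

Constraints 1, 3, 4, and 6 give x3 − x1 ≥ -5, x1 − x2 ≥ 0, x2 − x4 ≥ 3, x4 − x3 ≥ 4.
Adding all 4 inequalities: the left sides telescope to 0, and the right sides sum to (-5) + 0 + 3 + 4 = 2. So 0 ≥ 2, which is false.

Unsatisfiable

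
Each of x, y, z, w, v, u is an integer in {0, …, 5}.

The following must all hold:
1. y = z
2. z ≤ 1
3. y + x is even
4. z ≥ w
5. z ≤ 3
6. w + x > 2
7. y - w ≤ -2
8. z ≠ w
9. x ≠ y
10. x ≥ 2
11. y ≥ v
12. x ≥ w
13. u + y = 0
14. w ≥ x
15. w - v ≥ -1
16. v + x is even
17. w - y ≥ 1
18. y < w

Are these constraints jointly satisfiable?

Unsatisfiable

From constraints 10 and 14: w ≥ x and x ≥ 2, so w ≥ 2. From constraints 2 and 4: w ≤ z and z ≤ 1, so w ≤ 1. But 1 < 2, so no value of w works.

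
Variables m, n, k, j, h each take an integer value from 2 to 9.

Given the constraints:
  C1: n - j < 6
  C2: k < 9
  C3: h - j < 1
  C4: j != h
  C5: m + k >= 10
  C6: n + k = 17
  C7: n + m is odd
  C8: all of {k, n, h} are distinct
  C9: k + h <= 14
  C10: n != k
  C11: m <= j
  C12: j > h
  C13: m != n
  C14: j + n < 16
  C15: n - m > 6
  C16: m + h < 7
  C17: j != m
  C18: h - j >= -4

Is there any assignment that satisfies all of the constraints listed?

One satisfying assignment is m = 2, n = 9, k = 8, j = 5, h = 3.
For the less obvious constraints — constraint 1: n - j = 4; constraint 3: h - j = -2 — and the others hold by inspection.

Satisfiable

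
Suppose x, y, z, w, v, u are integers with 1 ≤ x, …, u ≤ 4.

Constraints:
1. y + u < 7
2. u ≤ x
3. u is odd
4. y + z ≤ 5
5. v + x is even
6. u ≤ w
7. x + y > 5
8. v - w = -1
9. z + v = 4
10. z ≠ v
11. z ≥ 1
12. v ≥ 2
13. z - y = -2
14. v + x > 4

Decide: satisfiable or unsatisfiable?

The assignment x = 3, y = 3, z = 1, w = 4, v = 3, u = 3 works:
  constraint 1 holds since y + u = 6.
  constraint 4 holds since y + z = 4.
The rest check out directly.

Satisfiable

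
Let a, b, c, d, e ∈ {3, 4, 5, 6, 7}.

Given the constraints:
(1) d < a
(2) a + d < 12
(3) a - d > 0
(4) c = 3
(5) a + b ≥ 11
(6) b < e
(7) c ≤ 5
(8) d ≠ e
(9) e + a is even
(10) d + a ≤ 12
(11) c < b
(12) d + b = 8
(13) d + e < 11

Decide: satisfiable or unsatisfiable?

Satisfiable

Try a = 6, b = 5, c = 3, d = 3, e = 6.
Check constraint 2: a + d = 9; constraint 3: a - d = 3; constraint 5: a + b = 11. The remaining constraints are straightforward to verify.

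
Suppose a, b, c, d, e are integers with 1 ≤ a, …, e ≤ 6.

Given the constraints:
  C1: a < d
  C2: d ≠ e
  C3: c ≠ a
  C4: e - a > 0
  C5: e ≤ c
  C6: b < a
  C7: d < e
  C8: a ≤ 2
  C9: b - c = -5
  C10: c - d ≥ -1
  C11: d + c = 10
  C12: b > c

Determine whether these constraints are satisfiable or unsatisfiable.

Constraints 1, 5, 6, 7, and 12 give a < d, d < e, e ≤ c, c < b, b < a. Chaining: a < d < e ≤ c < b < a, which forces a < a — impossible.

Unsatisfiable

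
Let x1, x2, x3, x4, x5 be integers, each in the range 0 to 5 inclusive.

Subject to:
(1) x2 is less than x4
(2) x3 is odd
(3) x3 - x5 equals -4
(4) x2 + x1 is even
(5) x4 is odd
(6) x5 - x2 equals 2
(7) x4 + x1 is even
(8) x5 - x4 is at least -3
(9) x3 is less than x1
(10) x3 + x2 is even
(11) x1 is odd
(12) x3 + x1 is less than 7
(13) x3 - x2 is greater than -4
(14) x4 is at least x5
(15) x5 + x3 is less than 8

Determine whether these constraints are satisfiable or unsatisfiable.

Satisfiable

Setting (x1, x2, x3, x4, x5) = (5, 3, 1, 5, 5) satisfies everything: constraint 3: x3 - x5 = -4; constraint 6: x5 - x2 = 2; constraint 8: x5 - x4 = 0, and the others follow.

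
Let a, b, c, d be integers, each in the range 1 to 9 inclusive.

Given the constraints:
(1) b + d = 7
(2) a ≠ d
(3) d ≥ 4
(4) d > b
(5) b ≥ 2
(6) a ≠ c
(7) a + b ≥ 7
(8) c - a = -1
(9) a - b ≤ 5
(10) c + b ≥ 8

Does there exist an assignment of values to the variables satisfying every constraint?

One satisfying assignment is a = 7, b = 3, c = 6, d = 4.
For the less obvious constraints — constraint 1: b + d = 7; constraint 7: a + b = 10 — and the others hold by inspection.

Satisfiable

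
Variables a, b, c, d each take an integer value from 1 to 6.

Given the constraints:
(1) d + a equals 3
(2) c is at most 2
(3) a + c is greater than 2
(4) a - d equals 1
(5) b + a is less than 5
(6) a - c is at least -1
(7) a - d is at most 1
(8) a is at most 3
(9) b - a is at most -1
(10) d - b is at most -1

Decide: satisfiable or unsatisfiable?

Unsatisfiable

Constraints 7, 9, and 10 give a − b ≥ 1, b − d ≥ 1, d − a ≥ -1.
Adding all 3 inequalities: the left sides telescope to 0, and the right sides sum to 1 + 1 + (-1) = 1. So 0 ≥ 1, which is false.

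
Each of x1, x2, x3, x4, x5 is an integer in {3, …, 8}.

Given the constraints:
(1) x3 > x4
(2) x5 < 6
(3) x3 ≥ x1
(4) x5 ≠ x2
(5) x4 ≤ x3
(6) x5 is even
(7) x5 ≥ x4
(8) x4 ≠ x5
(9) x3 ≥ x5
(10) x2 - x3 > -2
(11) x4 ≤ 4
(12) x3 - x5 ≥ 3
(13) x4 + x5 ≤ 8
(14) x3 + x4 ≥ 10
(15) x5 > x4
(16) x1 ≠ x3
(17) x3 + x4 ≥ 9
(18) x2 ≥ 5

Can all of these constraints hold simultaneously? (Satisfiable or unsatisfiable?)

Satisfiable

Try x1 = 3, x2 = 7, x3 = 7, x4 = 3, x5 = 4.
Check constraint 10: x2 - x3 = 0; constraint 12: x3 - x5 = 3. The remaining constraints are straightforward to verify.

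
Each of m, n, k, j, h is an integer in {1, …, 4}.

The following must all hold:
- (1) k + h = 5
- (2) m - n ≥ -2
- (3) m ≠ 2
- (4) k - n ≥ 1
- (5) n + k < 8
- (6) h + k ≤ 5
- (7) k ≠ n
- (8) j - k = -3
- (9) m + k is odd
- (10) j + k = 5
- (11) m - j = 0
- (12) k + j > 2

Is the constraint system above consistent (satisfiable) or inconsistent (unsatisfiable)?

Setting (m, n, k, j, h) = (1, 3, 4, 1, 1) satisfies everything: constraint 1: k + h = 5; constraint 2: m - n = -2; constraint 4: k - n = 1, and the others follow.

Satisfiable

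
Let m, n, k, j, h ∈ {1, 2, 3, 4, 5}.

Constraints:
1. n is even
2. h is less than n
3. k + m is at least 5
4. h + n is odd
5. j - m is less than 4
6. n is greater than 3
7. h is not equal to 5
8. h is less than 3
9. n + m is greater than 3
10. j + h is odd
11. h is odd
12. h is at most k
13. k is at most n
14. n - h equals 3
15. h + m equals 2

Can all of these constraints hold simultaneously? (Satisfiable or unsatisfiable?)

Take m = 1, n = 4, k = 4, j = 4, h = 1. Then constraint 3: k + m = 5; constraint 5: j - m = 3, and every other listed constraint is also met.

Satisfiable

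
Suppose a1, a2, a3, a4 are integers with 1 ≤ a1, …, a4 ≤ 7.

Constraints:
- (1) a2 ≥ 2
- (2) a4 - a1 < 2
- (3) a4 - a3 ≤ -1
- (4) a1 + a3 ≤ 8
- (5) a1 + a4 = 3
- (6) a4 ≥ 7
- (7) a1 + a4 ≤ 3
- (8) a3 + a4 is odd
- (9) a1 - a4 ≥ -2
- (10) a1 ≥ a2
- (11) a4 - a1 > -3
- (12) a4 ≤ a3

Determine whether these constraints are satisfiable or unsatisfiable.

From constraints 1 and 10: a1 ≥ a2 ≥ 2. From constraints 6 and 12: a3 ≥ a4 ≥ 7. Hence a1 + a3 ≥ 9. But constraint 4 requires a1 + a3 ≤ 8, and 8 < 9. Contradiction.

Unsatisfiable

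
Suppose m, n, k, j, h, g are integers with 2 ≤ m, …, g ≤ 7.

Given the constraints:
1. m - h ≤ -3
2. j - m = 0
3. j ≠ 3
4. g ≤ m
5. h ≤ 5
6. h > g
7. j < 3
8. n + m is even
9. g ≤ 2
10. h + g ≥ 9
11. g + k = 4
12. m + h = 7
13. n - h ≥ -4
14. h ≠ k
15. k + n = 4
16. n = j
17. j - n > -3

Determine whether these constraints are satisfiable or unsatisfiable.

From constraint 5: h ≤ 5. From constraint 9: g ≤ 2. Hence h + g ≤ 7. But constraint 10 requires h + g ≥ 9, and 9 > 7. Contradiction.

Unsatisfiable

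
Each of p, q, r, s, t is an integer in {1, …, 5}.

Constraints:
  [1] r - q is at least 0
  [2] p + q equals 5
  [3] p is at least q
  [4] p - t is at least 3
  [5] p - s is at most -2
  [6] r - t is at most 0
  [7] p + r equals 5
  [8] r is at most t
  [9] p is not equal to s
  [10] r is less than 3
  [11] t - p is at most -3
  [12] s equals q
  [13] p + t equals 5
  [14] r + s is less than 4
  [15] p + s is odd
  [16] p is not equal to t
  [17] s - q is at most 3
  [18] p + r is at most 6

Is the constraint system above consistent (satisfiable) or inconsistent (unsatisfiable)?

Unsatisfiable

Constraints 1, 5, 6, 11, and 17 give t − r ≥ 0, r − q ≥ 0, q − s ≥ -3, s − p ≥ 2, p − t ≥ 3.
Adding all 5 inequalities: the left sides telescope to 0, and the right sides sum to 0 + 0 + (-3) + 2 + 3 = 2. So 0 ≥ 2, which is false.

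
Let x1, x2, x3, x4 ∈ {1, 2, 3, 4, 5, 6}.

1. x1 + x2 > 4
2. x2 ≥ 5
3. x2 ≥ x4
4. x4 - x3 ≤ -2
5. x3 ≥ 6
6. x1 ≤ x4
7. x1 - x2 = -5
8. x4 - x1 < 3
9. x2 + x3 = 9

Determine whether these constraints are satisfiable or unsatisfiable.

Unsatisfiable

From constraint 2: x2 ≥ 5. From constraint 5: x3 ≥ 6. Hence x2 + x3 ≥ 11. But constraint 9 requires x2 + x3 = 9, and 9 < 11. Contradiction.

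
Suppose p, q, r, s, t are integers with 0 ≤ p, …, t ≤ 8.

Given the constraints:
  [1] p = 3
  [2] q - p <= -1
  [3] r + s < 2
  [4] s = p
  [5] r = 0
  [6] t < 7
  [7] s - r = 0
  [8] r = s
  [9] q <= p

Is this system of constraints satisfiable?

Unsatisfiable

Constraint 5 fixes r = 0 and constraint 1 fixes p = 3. Constraints 4 and 8 give r = s = p, so r = p. But 0 ≠ 3 — contradiction.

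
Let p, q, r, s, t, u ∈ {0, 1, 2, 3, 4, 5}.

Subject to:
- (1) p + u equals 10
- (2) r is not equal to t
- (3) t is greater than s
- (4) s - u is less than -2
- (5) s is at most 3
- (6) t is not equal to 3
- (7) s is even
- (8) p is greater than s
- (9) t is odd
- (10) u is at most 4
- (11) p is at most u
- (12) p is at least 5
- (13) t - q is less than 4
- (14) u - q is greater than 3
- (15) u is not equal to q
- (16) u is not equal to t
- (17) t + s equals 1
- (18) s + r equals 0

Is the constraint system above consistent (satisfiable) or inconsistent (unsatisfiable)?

Unsatisfiable

From constraint 12: p ≥ 5. From constraints 10 and 11: p ≤ u and u ≤ 4, so p ≤ 4. But 4 < 5, so no value of p works.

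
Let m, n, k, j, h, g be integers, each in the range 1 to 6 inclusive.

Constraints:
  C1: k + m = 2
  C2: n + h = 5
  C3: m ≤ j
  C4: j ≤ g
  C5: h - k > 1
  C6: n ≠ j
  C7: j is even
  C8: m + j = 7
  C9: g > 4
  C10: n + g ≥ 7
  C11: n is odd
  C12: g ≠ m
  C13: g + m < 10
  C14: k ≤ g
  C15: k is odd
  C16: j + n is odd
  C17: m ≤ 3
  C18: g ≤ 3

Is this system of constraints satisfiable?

From constraint 17: m ≤ 3. From constraints 4 and 18: j ≤ g ≤ 3. Hence m + j ≤ 6. But constraint 8 requires m + j = 7, and 7 > 6. Contradiction.

Unsatisfiable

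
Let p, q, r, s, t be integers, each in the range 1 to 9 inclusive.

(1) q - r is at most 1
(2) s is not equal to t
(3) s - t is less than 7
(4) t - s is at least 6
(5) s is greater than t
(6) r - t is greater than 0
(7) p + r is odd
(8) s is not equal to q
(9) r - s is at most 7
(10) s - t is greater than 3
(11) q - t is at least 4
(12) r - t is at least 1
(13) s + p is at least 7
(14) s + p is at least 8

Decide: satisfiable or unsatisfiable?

Unsatisfiable

Constraints 1, 4, 9, and 11 give t − s ≥ 6, s − r ≥ -7, r − q ≥ -1, q − t ≥ 4.
Adding all 4 inequalities: the left sides telescope to 0, and the right sides sum to 6 + (-7) + (-1) + 4 = 2. So 0 ≥ 2, which is false.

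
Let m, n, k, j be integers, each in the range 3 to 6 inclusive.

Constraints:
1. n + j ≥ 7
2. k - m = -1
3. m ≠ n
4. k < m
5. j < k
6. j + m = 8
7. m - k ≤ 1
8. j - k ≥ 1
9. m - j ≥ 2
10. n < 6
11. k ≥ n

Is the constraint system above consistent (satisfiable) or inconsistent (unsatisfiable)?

Constraints 7, 8, and 9 give j − k ≥ 1, k − m ≥ -1, m − j ≥ 2.
Adding all 3 inequalities: the left sides telescope to 0, and the right sides sum to 1 + (-1) + 2 = 2. So 0 ≥ 2, which is false.

Unsatisfiable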